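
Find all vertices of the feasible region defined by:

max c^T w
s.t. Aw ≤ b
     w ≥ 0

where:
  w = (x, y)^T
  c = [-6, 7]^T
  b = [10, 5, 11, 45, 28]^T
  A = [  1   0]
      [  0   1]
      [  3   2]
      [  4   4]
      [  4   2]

(0, 0), (3.667, 0), (0.3333, 5), (0, 5)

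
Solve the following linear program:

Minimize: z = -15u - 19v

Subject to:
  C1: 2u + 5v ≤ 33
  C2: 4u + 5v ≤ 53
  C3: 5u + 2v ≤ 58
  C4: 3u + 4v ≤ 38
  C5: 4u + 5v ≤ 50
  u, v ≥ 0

Evaluate the objective at each vertex of the feasible region:
  z(0, 0) = 0
  z(11.6, 0) = -174
  z(11.18, 1.059) = -187.8
  z(10, 2) = -188  ←
  z(8.286, 3.286) = -186.7
  z(0, 6.6) = -125.4
The minimum is at u = 10, v = 2.

u = 10, v = 2, z = -188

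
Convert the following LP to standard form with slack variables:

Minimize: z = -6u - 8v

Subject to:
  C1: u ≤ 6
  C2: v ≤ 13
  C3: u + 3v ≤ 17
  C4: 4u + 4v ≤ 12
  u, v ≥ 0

min z = -6u - 8v

s.t.
  u + s1 = 6
  v + s2 = 13
  u + 3v + s3 = 17
  4u + 4v + s4 = 12
  u, v, s1, s2, s3, s4 ≥ 0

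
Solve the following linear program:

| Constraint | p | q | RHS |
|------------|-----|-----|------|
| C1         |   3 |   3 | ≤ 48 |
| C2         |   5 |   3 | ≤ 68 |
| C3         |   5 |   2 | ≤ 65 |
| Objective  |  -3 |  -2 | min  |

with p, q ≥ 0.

Evaluate the objective at each vertex of the feasible region:
  z(0, 0) = 0
  z(13, 0) = -39
  z(11.8, 3) = -41.4
  z(10, 6) = -42  ←
  z(0, 16) = -32
The minimum is at p = 10, q = 6.

p = 10, q = 6, z = -42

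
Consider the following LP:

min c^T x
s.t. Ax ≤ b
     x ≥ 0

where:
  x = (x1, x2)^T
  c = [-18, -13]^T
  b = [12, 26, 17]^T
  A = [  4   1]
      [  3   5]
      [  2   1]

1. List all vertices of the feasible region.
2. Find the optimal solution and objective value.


1. (0, 0), (3, 0), (2, 4), (0, 5.2)
2. x1 = 2, x2 = 4, z = -88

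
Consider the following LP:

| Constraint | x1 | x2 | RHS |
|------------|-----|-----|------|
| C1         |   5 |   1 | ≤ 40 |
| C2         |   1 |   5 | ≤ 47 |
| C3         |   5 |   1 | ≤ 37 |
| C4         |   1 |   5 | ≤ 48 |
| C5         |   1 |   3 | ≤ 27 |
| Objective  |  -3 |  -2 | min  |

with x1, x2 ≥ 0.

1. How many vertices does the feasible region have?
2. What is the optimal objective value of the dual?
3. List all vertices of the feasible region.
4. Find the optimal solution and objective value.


1. 4
2. -32
3. (0, 0), (7.4, 0), (6, 7), (0, 9)
4. x1 = 6, x2 = 7, z = -32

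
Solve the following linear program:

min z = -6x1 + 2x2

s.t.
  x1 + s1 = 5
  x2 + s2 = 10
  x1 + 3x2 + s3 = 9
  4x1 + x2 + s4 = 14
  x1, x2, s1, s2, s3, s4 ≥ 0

Evaluate the objective at each vertex of the feasible region:
  z(0, 0) = 0
  z(3.5, 0) = -21  ←
  z(3, 2) = -14
  z(0, 3) = 6
The minimum is at x1 = 3.5, x2 = 0.

x1 = 3.5, x2 = 0, z = -21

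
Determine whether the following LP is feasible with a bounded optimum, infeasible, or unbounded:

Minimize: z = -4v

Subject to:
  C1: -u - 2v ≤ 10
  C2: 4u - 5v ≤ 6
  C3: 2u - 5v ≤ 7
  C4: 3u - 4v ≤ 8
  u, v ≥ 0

Unbounded (objective can decrease without bound)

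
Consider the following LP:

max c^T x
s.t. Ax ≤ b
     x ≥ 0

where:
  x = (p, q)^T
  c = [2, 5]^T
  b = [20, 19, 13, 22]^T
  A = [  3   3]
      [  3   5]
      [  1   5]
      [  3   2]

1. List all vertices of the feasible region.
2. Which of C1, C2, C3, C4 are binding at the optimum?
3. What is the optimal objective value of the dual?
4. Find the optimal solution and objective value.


1. (0, 0), (6.333, 0), (3, 2), (0, 2.6)
2. C2, C3
3. 16
4. p = 3, q = 2, z = 16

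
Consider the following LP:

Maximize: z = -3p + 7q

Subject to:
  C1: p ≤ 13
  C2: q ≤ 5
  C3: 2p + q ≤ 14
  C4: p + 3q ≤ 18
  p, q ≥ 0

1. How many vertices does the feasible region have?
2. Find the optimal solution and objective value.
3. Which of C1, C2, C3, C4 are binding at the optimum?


1. 5
2. p = 0, q = 5, z = 35
3. C2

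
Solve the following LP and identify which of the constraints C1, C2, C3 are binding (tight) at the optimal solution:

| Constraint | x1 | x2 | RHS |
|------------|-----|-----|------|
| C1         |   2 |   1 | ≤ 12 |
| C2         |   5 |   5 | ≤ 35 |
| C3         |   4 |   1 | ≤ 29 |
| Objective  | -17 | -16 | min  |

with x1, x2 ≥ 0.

At x1 = 5, x2 = 2, compute slack b - a·x for each constraint:
  C1: 12 − 12 = 0  (binding)
  C2: 35 − 35 = 0  (binding)
  C3: 29 − 22 = 7  (slack)

Optimal: x1 = 5, x2 = 2
Binding: C1, C2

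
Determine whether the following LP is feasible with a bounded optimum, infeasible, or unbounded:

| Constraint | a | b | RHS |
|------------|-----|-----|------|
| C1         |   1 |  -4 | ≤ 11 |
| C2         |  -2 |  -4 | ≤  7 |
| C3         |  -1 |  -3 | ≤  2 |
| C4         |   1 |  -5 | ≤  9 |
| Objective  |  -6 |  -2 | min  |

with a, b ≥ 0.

Unbounded (objective can decrease without bound)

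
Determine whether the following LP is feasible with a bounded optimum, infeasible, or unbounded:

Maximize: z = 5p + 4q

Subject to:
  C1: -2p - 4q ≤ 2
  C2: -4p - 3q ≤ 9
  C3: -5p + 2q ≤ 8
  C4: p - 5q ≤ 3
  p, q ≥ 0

Unbounded (objective can increase without bound)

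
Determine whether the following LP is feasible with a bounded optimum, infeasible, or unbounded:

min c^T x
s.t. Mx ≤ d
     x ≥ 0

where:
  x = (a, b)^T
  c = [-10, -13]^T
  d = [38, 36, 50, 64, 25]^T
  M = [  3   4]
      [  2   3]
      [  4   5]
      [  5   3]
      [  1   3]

Feasible with a bounded optimal solution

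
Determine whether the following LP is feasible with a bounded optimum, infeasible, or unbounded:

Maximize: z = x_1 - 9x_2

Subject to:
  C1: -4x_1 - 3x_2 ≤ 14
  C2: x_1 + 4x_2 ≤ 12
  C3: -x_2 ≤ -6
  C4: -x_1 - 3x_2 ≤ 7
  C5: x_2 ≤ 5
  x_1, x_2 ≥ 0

Infeasible (no feasible solution exists)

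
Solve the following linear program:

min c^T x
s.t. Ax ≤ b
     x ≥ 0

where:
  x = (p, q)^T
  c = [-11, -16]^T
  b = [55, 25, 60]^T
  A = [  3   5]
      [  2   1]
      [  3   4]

Evaluate the objective at each vertex of the feasible region:
  z(0, 0) = 0
  z(12.5, 0) = -137.5
  z(10, 5) = -190  ←
  z(0, 11) = -176
The minimum is at p = 10, q = 5.

p = 10, q = 5, z = -190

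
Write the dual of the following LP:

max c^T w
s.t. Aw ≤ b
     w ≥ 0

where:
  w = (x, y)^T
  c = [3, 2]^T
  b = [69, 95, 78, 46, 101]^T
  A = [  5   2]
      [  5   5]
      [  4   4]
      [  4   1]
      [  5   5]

Primal max cᵀx s.t. Ax ≤ b, x ≥ 0  →  Dual min bᵀy s.t. Aᵀy ≥ c, y ≥ 0.

Minimize: z = 69y1 + 95y2 + 78y3 + 46y4 + 101y5

Subject to:
  5y1 + 5y2 + 4y3 + 4y4 + 5y5 ≥ 3
  2y1 + 5y2 + 4y3 + y4 + 5y5 ≥ 2
  y1, y2, y3, y4, y5 ≥ 0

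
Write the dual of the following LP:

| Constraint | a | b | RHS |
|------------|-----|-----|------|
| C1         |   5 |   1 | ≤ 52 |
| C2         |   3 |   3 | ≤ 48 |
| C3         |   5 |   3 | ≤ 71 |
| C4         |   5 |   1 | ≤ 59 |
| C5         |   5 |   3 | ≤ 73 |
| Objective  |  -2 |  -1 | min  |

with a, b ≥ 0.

Primal min cᵀx s.t. Ax ≤ b, x ≥ 0  →  Dual max −bᵀy s.t. Aᵀy ≥ −c, y ≥ 0.

Maximize: z = -52y1 - 48y2 - 71y3 - 59y4 - 73y5

Subject to:
  5y1 + 3y2 + 5y3 + 5y4 + 5y5 ≥ 2
  y1 + 3y2 + 3y3 + y4 + 3y5 ≥ 1
  y1, y2, y3, y4, y5 ≥ 0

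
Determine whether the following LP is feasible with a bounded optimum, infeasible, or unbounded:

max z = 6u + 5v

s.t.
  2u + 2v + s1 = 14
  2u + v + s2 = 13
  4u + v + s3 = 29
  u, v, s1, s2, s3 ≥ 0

Feasible with a bounded optimal solution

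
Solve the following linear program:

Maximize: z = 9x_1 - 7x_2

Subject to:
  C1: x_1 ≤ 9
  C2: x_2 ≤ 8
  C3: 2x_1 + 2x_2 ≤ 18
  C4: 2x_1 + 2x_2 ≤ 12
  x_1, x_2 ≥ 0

Evaluate the objective at each vertex of the feasible region:
  z(0, 0) = 0
  z(6, 0) = 54  ←
  z(0, 6) = -42
The maximum is at x_1 = 6, x_2 = 0.

x_1 = 6, x_2 = 0, z = 54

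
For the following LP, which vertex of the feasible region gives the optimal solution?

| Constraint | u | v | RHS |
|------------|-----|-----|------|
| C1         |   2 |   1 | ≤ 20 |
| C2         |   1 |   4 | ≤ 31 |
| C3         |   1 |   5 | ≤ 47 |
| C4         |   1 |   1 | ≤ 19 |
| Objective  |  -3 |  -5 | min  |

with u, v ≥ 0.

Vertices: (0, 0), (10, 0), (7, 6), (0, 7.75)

Evaluate the objective at each vertex of the feasible region:
  z(0, 0) = 0
  z(10, 0) = -30
  z(7, 6) = -51  ←
  z(0, 7.75) = -38.75
The minimum is at u = 7, v = 6.

(7, 6)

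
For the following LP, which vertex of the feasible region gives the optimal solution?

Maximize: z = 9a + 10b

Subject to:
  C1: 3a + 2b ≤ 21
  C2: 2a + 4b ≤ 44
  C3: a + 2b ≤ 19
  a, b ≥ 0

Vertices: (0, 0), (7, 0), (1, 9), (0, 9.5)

Evaluate the objective at each vertex of the feasible region:
  z(0, 0) = 0
  z(7, 0) = 63
  z(1, 9) = 99  ←
  z(0, 9.5) = 95
The maximum is at a = 1, b = 9.

(1, 9)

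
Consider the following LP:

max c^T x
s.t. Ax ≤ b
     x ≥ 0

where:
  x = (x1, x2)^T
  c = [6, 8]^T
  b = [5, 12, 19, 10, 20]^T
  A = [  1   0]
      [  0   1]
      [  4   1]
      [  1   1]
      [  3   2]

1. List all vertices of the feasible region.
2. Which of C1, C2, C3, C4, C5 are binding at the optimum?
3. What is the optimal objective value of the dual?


1. (0, 0), (4.75, 0), (3.6, 4.6), (0, 10)
2. C4, C5
3. 80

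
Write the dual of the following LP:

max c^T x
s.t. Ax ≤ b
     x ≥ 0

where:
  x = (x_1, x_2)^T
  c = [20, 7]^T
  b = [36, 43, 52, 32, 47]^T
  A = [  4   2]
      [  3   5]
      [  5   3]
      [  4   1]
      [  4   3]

Primal max cᵀx s.t. Ax ≤ b, x ≥ 0  →  Dual min bᵀy s.t. Aᵀy ≥ c, y ≥ 0.

Minimize: z = 36y1 + 43y2 + 52y3 + 32y4 + 47y5

Subject to:
  4y1 + 3y2 + 5y3 + 4y4 + 4y5 ≥ 20
  2y1 + 5y2 + 3y3 + y4 + 3y5 ≥ 7
  y1, y2, y3, y4, y5 ≥ 0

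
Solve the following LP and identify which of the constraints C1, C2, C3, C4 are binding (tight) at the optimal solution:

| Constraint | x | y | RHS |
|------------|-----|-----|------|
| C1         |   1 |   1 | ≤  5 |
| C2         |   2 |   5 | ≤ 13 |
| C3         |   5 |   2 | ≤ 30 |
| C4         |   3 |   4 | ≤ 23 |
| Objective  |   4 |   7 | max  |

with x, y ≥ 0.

At x = 4, y = 1, compute slack b - a·x for each constraint:
  C1: 5 − 5 = 0  (binding)
  C2: 13 − 13 = 0  (binding)
  C3: 30 − 22 = 8  (slack)
  C4: 23 − 16 = 7  (slack)

Optimal: x = 4, y = 1
Binding: C1, C2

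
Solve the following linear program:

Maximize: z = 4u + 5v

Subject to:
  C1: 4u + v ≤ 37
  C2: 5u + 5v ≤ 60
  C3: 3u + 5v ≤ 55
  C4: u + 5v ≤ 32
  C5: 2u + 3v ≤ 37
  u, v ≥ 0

Evaluate the objective at each vertex of the feasible region:
  z(0, 0) = 0
  z(9.25, 0) = 37
  z(8.333, 3.667) = 51.67
  z(7, 5) = 53  ←
  z(0, 6.4) = 32
The maximum is at u = 7, v = 5.

u = 7, v = 5, z = 53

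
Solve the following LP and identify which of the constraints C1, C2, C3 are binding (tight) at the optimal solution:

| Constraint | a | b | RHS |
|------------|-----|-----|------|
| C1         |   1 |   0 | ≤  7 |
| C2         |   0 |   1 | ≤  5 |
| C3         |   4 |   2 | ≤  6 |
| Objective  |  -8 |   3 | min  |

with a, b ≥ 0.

At a = 1.5, b = 0, compute slack b - a·x for each constraint:
  C1: 7 − 1.5 = 5.5  (slack)
  C2: 5 − 0 = 5  (slack)
  C3: 6 − 6 = 0  (binding)

Optimal: a = 1.5, b = 0
Binding: C3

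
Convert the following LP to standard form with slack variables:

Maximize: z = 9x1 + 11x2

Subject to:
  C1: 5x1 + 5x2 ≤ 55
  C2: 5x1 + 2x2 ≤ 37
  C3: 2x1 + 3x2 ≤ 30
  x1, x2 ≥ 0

max z = 9x1 + 11x2

s.t.
  5x1 + 5x2 + s1 = 55
  5x1 + 2x2 + s2 = 37
  2x1 + 3x2 + s3 = 30
  x1, x2, s1, s2, s3 ≥ 0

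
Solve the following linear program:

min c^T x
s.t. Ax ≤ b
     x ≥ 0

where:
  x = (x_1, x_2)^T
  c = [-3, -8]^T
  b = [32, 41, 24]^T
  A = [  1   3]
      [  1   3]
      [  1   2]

Evaluate the objective at each vertex of the feasible region:
  z(0, 0) = 0
  z(24, 0) = -72
  z(8, 8) = -88  ←
  z(0, 10.67) = -85.33
The minimum is at x_1 = 8, x_2 = 8.

x_1 = 8, x_2 = 8, z = -88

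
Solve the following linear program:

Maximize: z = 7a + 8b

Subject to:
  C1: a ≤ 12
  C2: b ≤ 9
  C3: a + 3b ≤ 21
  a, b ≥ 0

Evaluate the objective at each vertex of the feasible region:
  z(0, 0) = 0
  z(12, 0) = 84
  z(12, 3) = 108  ←
  z(0, 7) = 56
The maximum is at a = 12, b = 3.

a = 12, b = 3, z = 108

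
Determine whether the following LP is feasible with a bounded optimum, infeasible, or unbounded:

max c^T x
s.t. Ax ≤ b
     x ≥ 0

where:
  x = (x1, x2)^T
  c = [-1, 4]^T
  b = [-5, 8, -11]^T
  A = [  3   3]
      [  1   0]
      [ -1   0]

Infeasible (no feasible solution exists)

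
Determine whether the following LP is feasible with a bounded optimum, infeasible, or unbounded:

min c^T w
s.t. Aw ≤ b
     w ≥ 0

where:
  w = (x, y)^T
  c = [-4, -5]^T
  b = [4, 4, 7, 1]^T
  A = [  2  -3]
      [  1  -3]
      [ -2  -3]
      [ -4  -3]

Unbounded (objective can decrease without bound)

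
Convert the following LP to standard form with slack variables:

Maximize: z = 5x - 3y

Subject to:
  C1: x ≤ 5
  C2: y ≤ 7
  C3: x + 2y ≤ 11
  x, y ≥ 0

max z = 5x - 3y

s.t.
  x + s1 = 5
  y + s2 = 7
  x + 2y + s3 = 11
  x, y, s1, s2, s3 ≥ 0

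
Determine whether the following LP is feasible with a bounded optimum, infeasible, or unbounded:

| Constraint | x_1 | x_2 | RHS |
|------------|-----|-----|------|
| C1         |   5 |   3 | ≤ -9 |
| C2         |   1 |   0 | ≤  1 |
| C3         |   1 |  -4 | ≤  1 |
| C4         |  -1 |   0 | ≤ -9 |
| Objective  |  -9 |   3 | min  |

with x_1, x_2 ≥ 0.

Infeasible (no feasible solution exists)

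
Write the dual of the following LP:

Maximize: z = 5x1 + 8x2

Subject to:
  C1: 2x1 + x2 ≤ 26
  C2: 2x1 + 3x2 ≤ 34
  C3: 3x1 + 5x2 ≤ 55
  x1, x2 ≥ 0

Primal max cᵀx s.t. Ax ≤ b, x ≥ 0  →  Dual min bᵀy s.t. Aᵀy ≥ c, y ≥ 0.

Minimize: z = 26y1 + 34y2 + 55y3

Subject to:
  2y1 + 2y2 + 3y3 ≥ 5
  y1 + 3y2 + 5y3 ≥ 8
  y1, y2, y3 ≥ 0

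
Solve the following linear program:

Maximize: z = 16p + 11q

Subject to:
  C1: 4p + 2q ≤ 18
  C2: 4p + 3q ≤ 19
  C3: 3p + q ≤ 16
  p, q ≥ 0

Evaluate the objective at each vertex of the feasible region:
  z(0, 0) = 0
  z(4.5, 0) = 72
  z(4, 1) = 75  ←
  z(0, 6.333) = 69.67
The maximum is at p = 4, q = 1.

p = 4, q = 1, z = 75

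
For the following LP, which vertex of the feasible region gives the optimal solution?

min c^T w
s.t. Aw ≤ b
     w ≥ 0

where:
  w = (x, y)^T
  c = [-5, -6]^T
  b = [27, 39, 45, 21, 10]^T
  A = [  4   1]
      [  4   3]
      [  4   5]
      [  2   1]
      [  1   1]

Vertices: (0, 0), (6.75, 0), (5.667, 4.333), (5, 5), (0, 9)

Evaluate the objective at each vertex of the feasible region:
  z(0, 0) = 0
  z(6.75, 0) = -33.75
  z(5.667, 4.333) = -54.33
  z(5, 5) = -55  ←
  z(0, 9) = -54
The minimum is at x = 5, y = 5.

(5, 5)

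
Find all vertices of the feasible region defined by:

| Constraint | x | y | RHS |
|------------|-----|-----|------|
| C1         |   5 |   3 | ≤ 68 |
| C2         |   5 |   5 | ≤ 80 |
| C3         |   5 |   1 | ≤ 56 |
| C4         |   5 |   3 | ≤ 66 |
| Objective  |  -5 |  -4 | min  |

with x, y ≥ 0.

(0, 0), (11.2, 0), (10.2, 5), (9, 7), (0, 16)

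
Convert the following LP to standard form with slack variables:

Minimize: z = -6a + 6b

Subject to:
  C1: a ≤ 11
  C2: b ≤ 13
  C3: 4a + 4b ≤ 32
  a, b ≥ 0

min z = -6a + 6b

s.t.
  a + s1 = 11
  b + s2 = 13
  4a + 4b + s3 = 32
  a, b, s1, s2, s3 ≥ 0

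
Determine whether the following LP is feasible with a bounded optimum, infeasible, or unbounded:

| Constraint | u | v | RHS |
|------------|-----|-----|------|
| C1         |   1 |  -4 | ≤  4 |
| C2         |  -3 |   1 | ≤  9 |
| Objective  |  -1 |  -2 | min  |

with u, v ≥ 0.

Unbounded (objective can decrease without bound)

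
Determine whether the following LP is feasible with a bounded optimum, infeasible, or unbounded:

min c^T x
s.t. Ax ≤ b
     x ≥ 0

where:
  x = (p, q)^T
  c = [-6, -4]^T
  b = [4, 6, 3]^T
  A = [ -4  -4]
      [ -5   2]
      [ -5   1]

Unbounded (objective can decrease without bound)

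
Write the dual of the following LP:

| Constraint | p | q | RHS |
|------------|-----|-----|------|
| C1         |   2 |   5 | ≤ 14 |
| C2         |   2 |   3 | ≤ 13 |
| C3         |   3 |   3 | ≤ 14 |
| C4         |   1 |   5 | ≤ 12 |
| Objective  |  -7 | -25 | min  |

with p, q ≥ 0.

Primal min cᵀx s.t. Ax ≤ b, x ≥ 0  →  Dual max −bᵀy s.t. Aᵀy ≥ −c, y ≥ 0.

Maximize: z = -14y1 - 13y2 - 14y3 - 12y4

Subject to:
  2y1 + 2y2 + 3y3 + y4 ≥ 7
  5y1 + 3y2 + 3y3 + 5y4 ≥ 25
  y1, y2, y3, y4 ≥ 0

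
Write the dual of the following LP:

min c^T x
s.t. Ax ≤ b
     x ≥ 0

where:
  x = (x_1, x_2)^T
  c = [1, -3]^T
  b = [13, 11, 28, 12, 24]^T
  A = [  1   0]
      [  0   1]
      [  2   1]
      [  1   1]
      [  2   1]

Primal min cᵀx s.t. Ax ≤ b, x ≥ 0  →  Dual max −bᵀy s.t. Aᵀy ≥ −c, y ≥ 0.

Maximize: z = -13y1 - 11y2 - 28y3 - 12y4 - 24y5

Subject to:
  y1 + 2y3 + y4 + 2y5 ≥ -1
  y2 + y3 + y4 + y5 ≥ 3
  y1, y2, y3, y4, y5 ≥ 0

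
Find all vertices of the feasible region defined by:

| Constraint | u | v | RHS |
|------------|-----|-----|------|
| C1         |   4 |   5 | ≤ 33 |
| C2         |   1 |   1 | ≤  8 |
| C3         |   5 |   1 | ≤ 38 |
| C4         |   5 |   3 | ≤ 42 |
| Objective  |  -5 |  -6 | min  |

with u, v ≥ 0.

(0, 0), (7.6, 0), (7.5, 0.5), (7, 1), (0, 6.6)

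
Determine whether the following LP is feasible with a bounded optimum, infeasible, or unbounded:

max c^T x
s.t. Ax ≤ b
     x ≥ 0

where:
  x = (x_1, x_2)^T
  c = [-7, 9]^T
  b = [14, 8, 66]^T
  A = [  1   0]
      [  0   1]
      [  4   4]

Feasible with a bounded optimal solution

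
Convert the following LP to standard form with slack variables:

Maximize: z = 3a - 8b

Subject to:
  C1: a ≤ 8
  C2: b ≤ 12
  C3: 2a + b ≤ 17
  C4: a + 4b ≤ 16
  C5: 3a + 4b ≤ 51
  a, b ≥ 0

max z = 3a - 8b

s.t.
  a + s1 = 8
  b + s2 = 12
  2a + b + s3 = 17
  a + 4b + s4 = 16
  3a + 4b + s5 = 51
  a, b, s1, s2, s3, s4, s5 ≥ 0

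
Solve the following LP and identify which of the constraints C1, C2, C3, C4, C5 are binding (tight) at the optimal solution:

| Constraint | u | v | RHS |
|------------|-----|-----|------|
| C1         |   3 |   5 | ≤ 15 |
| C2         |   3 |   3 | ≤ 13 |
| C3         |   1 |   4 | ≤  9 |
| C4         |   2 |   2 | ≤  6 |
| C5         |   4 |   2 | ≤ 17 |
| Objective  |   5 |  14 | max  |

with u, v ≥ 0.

At u = 1, v = 2, compute slack b - a·x for each constraint:
  C1: 15 − 13 = 2  (slack)
  C2: 13 − 9 = 4  (slack)
  C3: 9 − 9 = 0  (binding)
  C4: 6 − 6 = 0  (binding)
  C5: 17 − 8 = 9  (slack)

Optimal: u = 1, v = 2
Binding: C3, C4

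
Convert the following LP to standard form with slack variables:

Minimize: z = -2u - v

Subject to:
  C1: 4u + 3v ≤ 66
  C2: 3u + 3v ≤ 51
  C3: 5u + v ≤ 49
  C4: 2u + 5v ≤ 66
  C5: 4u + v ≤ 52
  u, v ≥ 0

min z = -2u - v

s.t.
  4u + 3v + s1 = 66
  3u + 3v + s2 = 51
  5u + v + s3 = 49
  2u + 5v + s4 = 66
  4u + v + s5 = 52
  u, v, s1, s2, s3, s4, s5 ≥ 0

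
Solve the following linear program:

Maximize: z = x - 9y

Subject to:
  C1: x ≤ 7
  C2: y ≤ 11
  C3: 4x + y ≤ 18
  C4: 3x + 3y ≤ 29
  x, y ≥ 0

Evaluate the objective at each vertex of the feasible region:
  z(0, 0) = 0
  z(4.5, 0) = 4.5  ←
  z(2.778, 6.889) = -59.22
  z(0, 9.667) = -87
The maximum is at x = 4.5, y = 0.

x = 4.5, y = 0, z = 4.5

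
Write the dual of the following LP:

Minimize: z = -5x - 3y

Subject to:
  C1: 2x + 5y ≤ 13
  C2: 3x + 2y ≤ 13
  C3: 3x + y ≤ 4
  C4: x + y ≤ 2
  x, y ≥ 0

Primal min cᵀx s.t. Ax ≤ b, x ≥ 0  →  Dual max −bᵀy s.t. Aᵀy ≥ −c, y ≥ 0.

Maximize: z = -13y1 - 13y2 - 4y3 - 2y4

Subject to:
  2y1 + 3y2 + 3y3 + y4 ≥ 5
  5y1 + 2y2 + y3 + y4 ≥ 3
  y1, y2, y3, y4 ≥ 0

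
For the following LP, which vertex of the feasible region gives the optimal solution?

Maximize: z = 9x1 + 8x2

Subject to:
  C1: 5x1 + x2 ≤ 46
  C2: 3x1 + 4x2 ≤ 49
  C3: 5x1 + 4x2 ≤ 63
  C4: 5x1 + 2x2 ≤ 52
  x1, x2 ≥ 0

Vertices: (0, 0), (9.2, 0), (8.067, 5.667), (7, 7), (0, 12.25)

Evaluate the objective at each vertex of the feasible region:
  z(0, 0) = 0
  z(9.2, 0) = 82.8
  z(8.067, 5.667) = 117.9
  z(7, 7) = 119  ←
  z(0, 12.25) = 98
The maximum is at x1 = 7, x2 = 7.

(7, 7)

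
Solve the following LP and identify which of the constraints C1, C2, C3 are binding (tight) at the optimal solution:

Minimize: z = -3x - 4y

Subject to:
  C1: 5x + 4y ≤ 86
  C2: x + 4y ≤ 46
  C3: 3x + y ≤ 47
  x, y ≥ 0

At x = 10, y = 9, compute slack b - a·x for each constraint:
  C1: 86 − 86 = 0  (binding)
  C2: 46 − 46 = 0  (binding)
  C3: 47 − 39 = 8  (slack)

Optimal: x = 10, y = 9
Binding: C1, C2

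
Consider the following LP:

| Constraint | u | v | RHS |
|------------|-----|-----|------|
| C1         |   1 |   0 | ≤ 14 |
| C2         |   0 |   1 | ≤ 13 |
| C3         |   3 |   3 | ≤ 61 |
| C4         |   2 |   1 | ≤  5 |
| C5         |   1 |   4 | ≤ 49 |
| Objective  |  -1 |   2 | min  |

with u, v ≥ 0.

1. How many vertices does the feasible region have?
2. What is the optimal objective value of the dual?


1. 3
2. -2.5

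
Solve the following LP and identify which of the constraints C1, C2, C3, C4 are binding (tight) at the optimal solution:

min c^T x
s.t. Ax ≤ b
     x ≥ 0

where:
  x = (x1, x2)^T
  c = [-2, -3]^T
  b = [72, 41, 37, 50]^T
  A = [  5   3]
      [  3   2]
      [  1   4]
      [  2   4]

At x1 = 9, x2 = 7, compute slack b - a·x for each constraint:
  C1: 72 − 66 = 6  (slack)
  C2: 41 − 41 = 0  (binding)
  C3: 37 − 37 = 0  (binding)
  C4: 50 − 46 = 4  (slack)

Optimal: x1 = 9, x2 = 7
Binding: C2, C3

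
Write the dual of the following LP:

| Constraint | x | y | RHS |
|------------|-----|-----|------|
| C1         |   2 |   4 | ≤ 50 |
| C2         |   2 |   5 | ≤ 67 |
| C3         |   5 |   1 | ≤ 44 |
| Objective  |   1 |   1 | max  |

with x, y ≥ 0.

Primal max cᵀx s.t. Ax ≤ b, x ≥ 0  →  Dual min bᵀy s.t. Aᵀy ≥ c, y ≥ 0.

Minimize: z = 50y1 + 67y2 + 44y3

Subject to:
  2y1 + 2y2 + 5y3 ≥ 1
  4y1 + 5y2 + y3 ≥ 1
  y1, y2, y3 ≥ 0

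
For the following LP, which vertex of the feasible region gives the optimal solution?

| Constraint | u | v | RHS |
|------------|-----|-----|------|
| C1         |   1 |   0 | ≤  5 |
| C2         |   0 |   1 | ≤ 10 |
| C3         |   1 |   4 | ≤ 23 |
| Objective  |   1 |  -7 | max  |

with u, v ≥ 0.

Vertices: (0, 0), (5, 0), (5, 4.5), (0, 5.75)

Evaluate the objective at each vertex of the feasible region:
  z(0, 0) = 0
  z(5, 0) = 5  ←
  z(5, 4.5) = -26.5
  z(0, 5.75) = -40.25
The maximum is at u = 5, v = 0.

(5, 0)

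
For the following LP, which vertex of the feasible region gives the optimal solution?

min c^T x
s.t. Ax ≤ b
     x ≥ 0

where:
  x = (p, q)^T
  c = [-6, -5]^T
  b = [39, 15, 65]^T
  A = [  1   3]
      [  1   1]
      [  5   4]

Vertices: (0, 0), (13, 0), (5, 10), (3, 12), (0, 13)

Evaluate the objective at each vertex of the feasible region:
  z(0, 0) = 0
  z(13, 0) = -78
  z(5, 10) = -80  ←
  z(3, 12) = -78
  z(0, 13) = -65
The minimum is at p = 5, q = 10.

(5, 10)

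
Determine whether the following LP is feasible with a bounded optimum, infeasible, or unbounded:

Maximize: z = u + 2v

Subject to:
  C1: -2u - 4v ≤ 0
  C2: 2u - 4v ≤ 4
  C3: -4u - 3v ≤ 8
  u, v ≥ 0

Unbounded (objective can increase without bound)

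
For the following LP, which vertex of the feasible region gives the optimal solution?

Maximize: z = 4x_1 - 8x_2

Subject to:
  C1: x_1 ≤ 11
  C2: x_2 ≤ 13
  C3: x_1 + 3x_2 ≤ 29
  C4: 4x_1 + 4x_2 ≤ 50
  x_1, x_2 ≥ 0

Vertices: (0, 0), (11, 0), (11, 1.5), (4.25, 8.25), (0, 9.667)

Evaluate the objective at each vertex of the feasible region:
  z(0, 0) = 0
  z(11, 0) = 44  ←
  z(11, 1.5) = 32
  z(4.25, 8.25) = -49
  z(0, 9.667) = -77.33
The maximum is at x_1 = 11, x_2 = 0.

(11, 0)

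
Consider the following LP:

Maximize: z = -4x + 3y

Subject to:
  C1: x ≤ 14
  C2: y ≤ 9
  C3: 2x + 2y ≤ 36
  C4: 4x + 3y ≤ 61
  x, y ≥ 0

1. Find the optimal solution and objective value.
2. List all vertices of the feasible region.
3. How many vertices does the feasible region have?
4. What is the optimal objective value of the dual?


1. x = 0, y = 9, z = 27
2. (0, 0), (14, 0), (14, 1.667), (8.5, 9), (0, 9)
3. 5
4. 27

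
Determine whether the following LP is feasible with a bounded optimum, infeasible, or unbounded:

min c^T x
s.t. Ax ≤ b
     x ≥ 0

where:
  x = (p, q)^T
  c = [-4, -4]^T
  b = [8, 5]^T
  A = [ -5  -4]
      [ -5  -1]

Unbounded (objective can decrease without bound)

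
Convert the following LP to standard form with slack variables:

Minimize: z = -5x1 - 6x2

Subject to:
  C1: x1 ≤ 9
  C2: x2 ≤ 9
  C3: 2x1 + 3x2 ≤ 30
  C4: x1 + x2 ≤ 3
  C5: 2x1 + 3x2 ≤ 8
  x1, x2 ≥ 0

min z = -5x1 - 6x2

s.t.
  x1 + s1 = 9
  x2 + s2 = 9
  2x1 + 3x2 + s3 = 30
  x1 + x2 + s4 = 3
  2x1 + 3x2 + s5 = 8
  x1, x2, s1, s2, s3, s4, s5 ≥ 0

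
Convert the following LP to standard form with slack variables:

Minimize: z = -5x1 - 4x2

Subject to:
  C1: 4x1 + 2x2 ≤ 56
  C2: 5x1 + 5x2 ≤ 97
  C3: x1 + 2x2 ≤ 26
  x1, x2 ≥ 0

min z = -5x1 - 4x2

s.t.
  4x1 + 2x2 + s1 = 56
  5x1 + 5x2 + s2 = 97
  x1 + 2x2 + s3 = 26
  x1, x2, s1, s2, s3 ≥ 0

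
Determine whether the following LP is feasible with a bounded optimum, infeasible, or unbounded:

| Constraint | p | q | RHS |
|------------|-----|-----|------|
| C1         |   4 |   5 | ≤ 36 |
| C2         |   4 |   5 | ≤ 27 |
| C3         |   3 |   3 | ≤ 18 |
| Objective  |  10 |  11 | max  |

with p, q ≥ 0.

Feasible with a bounded optimal solution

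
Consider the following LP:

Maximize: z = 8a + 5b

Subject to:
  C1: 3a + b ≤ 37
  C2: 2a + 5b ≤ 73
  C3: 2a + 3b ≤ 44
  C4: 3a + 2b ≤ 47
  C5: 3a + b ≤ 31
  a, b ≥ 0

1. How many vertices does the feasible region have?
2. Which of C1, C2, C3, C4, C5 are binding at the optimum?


1. 5
2. C3, C5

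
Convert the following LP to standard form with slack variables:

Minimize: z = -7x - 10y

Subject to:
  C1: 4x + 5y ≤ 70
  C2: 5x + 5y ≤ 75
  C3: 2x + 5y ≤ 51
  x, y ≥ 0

min z = -7x - 10y

s.t.
  4x + 5y + s1 = 70
  5x + 5y + s2 = 75
  2x + 5y + s3 = 51
  x, y, s1, s2, s3 ≥ 0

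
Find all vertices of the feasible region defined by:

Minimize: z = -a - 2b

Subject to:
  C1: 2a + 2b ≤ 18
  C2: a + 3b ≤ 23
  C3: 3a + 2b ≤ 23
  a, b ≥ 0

(0, 0), (7.667, 0), (5, 4), (2, 7), (0, 7.667)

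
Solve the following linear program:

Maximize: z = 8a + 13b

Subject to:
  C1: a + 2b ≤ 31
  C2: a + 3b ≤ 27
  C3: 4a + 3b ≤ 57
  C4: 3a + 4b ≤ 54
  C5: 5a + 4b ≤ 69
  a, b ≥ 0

Evaluate the objective at each vertex of the feasible region:
  z(0, 0) = 0
  z(13.8, 0) = 110.4
  z(9, 6) = 150  ←
  z(0, 9) = 117
The maximum is at a = 9, b = 6.

a = 9, b = 6, z = 150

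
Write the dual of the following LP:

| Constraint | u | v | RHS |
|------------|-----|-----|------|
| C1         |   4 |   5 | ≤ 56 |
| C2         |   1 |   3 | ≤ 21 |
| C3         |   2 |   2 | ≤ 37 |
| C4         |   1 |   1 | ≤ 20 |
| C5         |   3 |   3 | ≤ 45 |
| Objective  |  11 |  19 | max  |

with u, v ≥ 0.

Primal max cᵀx s.t. Ax ≤ b, x ≥ 0  →  Dual min bᵀy s.t. Aᵀy ≥ c, y ≥ 0.

Minimize: z = 56y1 + 21y2 + 37y3 + 20y4 + 45y5

Subject to:
  4y1 + y2 + 2y3 + y4 + 3y5 ≥ 11
  5y1 + 3y2 + 2y3 + y4 + 3y5 ≥ 19
  y1, y2, y3, y4, y5 ≥ 0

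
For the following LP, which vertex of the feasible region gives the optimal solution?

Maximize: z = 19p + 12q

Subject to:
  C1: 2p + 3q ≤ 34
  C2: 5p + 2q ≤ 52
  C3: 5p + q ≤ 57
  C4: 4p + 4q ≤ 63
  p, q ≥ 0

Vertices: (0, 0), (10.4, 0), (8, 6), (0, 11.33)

Evaluate the objective at each vertex of the feasible region:
  z(0, 0) = 0
  z(10.4, 0) = 197.6
  z(8, 6) = 224  ←
  z(0, 11.33) = 136
The maximum is at p = 8, q = 6.

(8, 6)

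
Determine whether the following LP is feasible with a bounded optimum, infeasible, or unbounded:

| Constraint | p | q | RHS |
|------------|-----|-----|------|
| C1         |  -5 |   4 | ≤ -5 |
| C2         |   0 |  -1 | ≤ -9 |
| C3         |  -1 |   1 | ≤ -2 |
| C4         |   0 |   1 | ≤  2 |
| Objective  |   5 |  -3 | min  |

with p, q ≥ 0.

Infeasible (no feasible solution exists)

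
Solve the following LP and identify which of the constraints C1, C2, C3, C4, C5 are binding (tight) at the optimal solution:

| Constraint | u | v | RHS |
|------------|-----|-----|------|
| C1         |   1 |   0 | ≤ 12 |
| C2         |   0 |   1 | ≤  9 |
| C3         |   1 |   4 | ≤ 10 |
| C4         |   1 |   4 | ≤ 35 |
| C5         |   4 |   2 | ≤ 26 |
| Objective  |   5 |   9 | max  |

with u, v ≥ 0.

At u = 6, v = 1, compute slack b - a·x for each constraint:
  C1: 12 − 6 = 6  (slack)
  C2: 9 − 1 = 8  (slack)
  C3: 10 − 10 = 0  (binding)
  C4: 35 − 10 = 25  (slack)
  C5: 26 − 26 = 0  (binding)

Optimal: u = 6, v = 1
Binding: C3, C5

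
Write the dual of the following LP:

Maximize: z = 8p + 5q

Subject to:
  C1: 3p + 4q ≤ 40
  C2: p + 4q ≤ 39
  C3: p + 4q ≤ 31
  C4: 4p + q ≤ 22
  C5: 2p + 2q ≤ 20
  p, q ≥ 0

Primal max cᵀx s.t. Ax ≤ b, x ≥ 0  →  Dual min bᵀy s.t. Aᵀy ≥ c, y ≥ 0.

Minimize: z = 40y1 + 39y2 + 31y3 + 22y4 + 20y5

Subject to:
  3y1 + y2 + y3 + 4y4 + 2y5 ≥ 8
  4y1 + 4y2 + 4y3 + y4 + 2y5 ≥ 5
  y1, y2, y3, y4, y5 ≥ 0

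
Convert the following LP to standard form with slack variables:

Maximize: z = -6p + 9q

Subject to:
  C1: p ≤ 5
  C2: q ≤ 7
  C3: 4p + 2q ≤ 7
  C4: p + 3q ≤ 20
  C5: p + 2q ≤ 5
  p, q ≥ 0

max z = -6p + 9q

s.t.
  p + s1 = 5
  q + s2 = 7
  4p + 2q + s3 = 7
  p + 3q + s4 = 20
  p + 2q + s5 = 5
  p, q, s1, s2, s3, s4, s5 ≥ 0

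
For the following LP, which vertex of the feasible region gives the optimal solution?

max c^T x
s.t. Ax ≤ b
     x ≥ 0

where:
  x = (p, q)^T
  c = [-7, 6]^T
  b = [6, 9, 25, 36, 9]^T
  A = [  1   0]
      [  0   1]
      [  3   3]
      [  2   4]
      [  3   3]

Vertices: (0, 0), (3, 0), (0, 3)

Evaluate the objective at each vertex of the feasible region:
  z(0, 0) = 0
  z(3, 0) = -21
  z(0, 3) = 18  ←
The maximum is at p = 0, q = 3.

(0, 3)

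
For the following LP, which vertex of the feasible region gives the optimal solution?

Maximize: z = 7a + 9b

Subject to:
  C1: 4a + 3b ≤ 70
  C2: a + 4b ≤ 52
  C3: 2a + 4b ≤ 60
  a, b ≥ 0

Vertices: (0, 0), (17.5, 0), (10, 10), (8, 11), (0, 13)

Evaluate the objective at each vertex of the feasible region:
  z(0, 0) = 0
  z(17.5, 0) = 122.5
  z(10, 10) = 160  ←
  z(8, 11) = 155
  z(0, 13) = 117
The maximum is at a = 10, b = 10.

(10, 10)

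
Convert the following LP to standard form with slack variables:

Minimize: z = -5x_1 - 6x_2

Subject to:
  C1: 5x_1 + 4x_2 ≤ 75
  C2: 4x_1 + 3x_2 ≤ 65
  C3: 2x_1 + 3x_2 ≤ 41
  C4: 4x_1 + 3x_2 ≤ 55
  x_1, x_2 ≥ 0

min z = -5x_1 - 6x_2

s.t.
  5x_1 + 4x_2 + s1 = 75
  4x_1 + 3x_2 + s2 = 65
  2x_1 + 3x_2 + s3 = 41
  4x_1 + 3x_2 + s4 = 55
  x_1, x_2, s1, s2, s3, s4 ≥ 0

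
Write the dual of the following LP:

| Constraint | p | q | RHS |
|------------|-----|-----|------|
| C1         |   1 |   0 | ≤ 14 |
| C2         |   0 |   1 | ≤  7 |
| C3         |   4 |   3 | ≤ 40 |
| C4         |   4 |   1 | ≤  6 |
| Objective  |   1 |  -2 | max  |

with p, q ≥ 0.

Primal max cᵀx s.t. Ax ≤ b, x ≥ 0  →  Dual min bᵀy s.t. Aᵀy ≥ c, y ≥ 0.

Minimize: z = 14y1 + 7y2 + 40y3 + 6y4

Subject to:
  y1 + 4y3 + 4y4 ≥ 1
  y2 + 3y3 + y4 ≥ -2
  y1, y2, y3, y4 ≥ 0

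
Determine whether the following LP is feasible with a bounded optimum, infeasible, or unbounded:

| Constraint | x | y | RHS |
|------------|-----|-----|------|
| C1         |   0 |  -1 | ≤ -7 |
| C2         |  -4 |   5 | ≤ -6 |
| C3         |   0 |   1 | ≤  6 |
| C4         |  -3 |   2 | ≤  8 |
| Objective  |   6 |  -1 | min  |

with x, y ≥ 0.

Infeasible (no feasible solution exists)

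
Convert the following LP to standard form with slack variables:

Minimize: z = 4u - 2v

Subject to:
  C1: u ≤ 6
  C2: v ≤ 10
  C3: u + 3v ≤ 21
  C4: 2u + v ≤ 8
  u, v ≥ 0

min z = 4u - 2v

s.t.
  u + s1 = 6
  v + s2 = 10
  u + 3v + s3 = 21
  2u + v + s4 = 8
  u, v, s1, s2, s3, s4 ≥ 0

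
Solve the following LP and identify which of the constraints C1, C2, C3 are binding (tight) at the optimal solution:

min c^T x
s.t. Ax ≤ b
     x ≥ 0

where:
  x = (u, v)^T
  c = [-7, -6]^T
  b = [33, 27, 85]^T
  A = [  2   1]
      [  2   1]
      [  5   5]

At u = 10, v = 7, compute slack b - a·x for each constraint:
  C1: 33 − 27 = 6  (slack)
  C2: 27 − 27 = 0  (binding)
  C3: 85 − 85 = 0  (binding)

Optimal: u = 10, v = 7
Binding: C2, C3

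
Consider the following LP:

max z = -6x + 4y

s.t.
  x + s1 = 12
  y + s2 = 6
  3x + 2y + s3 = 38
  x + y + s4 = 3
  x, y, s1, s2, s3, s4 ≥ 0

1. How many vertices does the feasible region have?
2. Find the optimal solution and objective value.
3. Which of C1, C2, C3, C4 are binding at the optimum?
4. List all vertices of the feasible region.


1. 3
2. x = 0, y = 3, z = 12
3. C4
4. (0, 0), (3, 0), (0, 3)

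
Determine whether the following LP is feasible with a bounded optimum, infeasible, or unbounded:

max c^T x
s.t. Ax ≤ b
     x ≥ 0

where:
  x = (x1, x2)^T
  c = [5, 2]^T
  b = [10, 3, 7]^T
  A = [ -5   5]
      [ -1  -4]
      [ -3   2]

Unbounded (objective can increase without bound)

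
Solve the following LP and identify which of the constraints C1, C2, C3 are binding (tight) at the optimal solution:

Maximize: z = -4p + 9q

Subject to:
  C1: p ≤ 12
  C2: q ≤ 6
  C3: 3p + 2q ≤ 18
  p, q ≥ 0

At p = 0, q = 6, compute slack b - a·x for each constraint:
  C1: 12 − 0 = 12  (slack)
  C2: 6 − 6 = 0  (binding)
  C3: 18 − 12 = 6  (slack)

Optimal: p = 0, q = 6
Binding: C2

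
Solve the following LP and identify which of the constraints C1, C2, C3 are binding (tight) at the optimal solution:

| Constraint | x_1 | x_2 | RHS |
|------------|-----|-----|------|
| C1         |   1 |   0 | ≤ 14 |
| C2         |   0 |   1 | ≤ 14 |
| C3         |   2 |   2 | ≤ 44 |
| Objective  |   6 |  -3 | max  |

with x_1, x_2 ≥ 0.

At x_1 = 14, x_2 = 0, compute slack b - a·x for each constraint:
  C1: 14 − 14 = 0  (binding)
  C2: 14 − 0 = 14  (slack)
  C3: 44 − 28 = 16  (slack)

Optimal: x_1 = 14, x_2 = 0
Binding: C1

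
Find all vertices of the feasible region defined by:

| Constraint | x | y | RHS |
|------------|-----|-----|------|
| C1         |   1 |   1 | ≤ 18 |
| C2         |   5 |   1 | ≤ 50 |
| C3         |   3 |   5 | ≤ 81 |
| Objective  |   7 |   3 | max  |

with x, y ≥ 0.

(0, 0), (10, 0), (8, 10), (4.5, 13.5), (0, 16.2)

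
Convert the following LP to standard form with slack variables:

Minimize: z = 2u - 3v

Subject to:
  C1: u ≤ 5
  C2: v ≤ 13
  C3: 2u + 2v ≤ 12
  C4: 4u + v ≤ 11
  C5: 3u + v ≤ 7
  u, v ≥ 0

min z = 2u - 3v

s.t.
  u + s1 = 5
  v + s2 = 13
  2u + 2v + s3 = 12
  4u + v + s4 = 11
  3u + v + s5 = 7
  u, v, s1, s2, s3, s4, s5 ≥ 0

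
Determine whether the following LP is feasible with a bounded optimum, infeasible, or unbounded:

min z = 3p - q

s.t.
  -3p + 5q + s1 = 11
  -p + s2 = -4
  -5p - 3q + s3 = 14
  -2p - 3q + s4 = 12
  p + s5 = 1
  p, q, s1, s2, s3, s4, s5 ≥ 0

Infeasible (no feasible solution exists)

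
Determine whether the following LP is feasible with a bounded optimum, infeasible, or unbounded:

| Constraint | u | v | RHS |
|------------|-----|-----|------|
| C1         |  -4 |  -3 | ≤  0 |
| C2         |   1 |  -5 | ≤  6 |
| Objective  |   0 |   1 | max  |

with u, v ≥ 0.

Unbounded (objective can increase without bound)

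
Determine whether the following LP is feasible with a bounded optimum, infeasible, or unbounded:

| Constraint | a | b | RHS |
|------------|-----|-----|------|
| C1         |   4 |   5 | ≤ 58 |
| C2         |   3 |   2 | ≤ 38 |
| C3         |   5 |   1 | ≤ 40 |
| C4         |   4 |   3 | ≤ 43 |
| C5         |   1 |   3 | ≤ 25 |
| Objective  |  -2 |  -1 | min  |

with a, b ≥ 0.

Feasible with a bounded optimal solution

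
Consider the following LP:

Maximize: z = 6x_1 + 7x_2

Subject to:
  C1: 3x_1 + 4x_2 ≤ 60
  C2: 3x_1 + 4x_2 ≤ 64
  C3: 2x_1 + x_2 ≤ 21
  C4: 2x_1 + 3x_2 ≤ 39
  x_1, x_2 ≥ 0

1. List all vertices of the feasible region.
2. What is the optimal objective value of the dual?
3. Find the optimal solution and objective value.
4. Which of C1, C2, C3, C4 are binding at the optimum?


1. (0, 0), (10.5, 0), (6, 9), (0, 13)
2. 99
3. x_1 = 6, x_2 = 9, z = 99
4. C3, C4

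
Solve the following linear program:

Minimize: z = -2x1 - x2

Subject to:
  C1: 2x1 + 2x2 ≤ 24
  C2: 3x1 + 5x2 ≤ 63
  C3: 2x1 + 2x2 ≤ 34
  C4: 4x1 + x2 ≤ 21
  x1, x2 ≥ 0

Evaluate the objective at each vertex of the feasible region:
  z(0, 0) = 0
  z(5.25, 0) = -10.5
  z(3, 9) = -15  ←
  z(0, 12) = -12
The minimum is at x1 = 3, x2 = 9.

x1 = 3, x2 = 9, z = -15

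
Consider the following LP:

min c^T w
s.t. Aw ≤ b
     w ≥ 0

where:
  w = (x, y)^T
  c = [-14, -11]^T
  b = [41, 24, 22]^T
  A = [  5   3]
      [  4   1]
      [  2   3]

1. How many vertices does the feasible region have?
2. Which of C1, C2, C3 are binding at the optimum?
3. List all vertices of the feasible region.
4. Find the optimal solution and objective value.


1. 4
2. C2, C3
3. (0, 0), (6, 0), (5, 4), (0, 7.333)
4. x = 5, y = 4, z = -114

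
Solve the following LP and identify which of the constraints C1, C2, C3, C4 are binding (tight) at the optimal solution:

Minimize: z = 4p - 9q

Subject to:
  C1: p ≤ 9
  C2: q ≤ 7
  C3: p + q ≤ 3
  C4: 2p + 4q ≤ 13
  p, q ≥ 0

At p = 0, q = 3, compute slack b - a·x for each constraint:
  C1: 9 − 0 = 9  (slack)
  C2: 7 − 3 = 4  (slack)
  C3: 3 − 3 = 0  (binding)
  C4: 13 − 12 = 1  (slack)

Optimal: p = 0, q = 3
Binding: C3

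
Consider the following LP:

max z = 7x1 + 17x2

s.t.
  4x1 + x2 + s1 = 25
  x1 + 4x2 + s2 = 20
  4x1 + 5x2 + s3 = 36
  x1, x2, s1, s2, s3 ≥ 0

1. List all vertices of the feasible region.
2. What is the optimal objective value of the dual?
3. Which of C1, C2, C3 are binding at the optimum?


1. (0, 0), (6.25, 0), (5.562, 2.75), (4, 4), (0, 5)
2. 96
3. C2, C3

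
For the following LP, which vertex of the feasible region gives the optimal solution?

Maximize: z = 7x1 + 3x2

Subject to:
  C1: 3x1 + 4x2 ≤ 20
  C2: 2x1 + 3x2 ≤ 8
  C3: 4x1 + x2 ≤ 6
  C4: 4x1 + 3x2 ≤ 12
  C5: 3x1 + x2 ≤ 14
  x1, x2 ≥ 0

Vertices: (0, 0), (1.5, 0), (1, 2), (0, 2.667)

Evaluate the objective at each vertex of the feasible region:
  z(0, 0) = 0
  z(1.5, 0) = 10.5
  z(1, 2) = 13  ←
  z(0, 2.667) = 8
The maximum is at x1 = 1, x2 = 2.

(1, 2)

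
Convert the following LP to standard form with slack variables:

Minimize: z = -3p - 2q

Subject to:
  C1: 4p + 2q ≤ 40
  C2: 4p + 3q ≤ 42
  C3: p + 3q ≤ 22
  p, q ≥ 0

min z = -3p - 2q

s.t.
  4p + 2q + s1 = 40
  4p + 3q + s2 = 42
  p + 3q + s3 = 22
  p, q, s1, s2, s3 ≥ 0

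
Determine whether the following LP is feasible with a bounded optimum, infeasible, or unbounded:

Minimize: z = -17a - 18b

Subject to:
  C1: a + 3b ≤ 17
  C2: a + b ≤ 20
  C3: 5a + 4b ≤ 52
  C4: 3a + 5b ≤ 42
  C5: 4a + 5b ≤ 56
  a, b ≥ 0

Feasible with a bounded optimal solution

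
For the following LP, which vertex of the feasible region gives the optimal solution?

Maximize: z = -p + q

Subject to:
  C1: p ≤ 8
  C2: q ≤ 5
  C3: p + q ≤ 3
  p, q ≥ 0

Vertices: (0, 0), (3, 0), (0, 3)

Evaluate the objective at each vertex of the feasible region:
  z(0, 0) = 0
  z(3, 0) = -3
  z(0, 3) = 3  ←
The maximum is at p = 0, q = 3.

(0, 3)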